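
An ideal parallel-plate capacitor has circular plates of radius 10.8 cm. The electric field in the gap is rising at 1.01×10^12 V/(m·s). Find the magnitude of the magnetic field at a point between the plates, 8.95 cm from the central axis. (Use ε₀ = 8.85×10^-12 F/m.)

Through the whole plate area (πR² = 0.03664 m²), I_d = ε₀ πR² dE/dt = 0.3275 A.
∮B·dl = μ₀ I_d,enc with I_d,enc = I_d r²/R² = 0.2249 A; so B = μ₀ I_d,enc/(2πr) = 5.03×10^-7 T.

5.03×10^-7 T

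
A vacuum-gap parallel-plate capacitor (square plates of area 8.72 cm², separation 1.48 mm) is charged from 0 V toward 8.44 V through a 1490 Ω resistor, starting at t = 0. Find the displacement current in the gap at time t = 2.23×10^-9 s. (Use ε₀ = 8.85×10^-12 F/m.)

4.25×10^-3 A

With C = ε₀A/d = (8.85×10^-12)(8.72×10^-4)/(1.48×10^-3) = 5.214×10^-12 F, the time constant is τ = RC = 7.769×10^-9 s, so t/τ = 0.2870 and e^(−t/τ) = 0.7505.
I_d = I_cond = (V₀/R) e^(−t/τ) = (5.664×10^-3)(0.7505) = 4.25×10^-3 A.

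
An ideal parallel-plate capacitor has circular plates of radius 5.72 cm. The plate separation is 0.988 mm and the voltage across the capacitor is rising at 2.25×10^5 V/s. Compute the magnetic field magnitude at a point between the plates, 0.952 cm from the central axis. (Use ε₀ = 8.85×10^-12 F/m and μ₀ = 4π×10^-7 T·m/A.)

1.21×10^-11 T

I_d = C dV/dt with C = ε₀πR²/d = 9.208×10^-11 F, so I_d = (9.208×10^-11)(2.25×10^5) = 2.072×10^-5 A.
For r < R the Ampère–Maxwell law gives B(2πr) = μ₀ I_d (r²/R²), so B = μ₀ I_d r/(2πR²) = (4π×10^-7)(2.072×10^-5)(9.52×10^-3)/(2π·0.0572²) = 1.21×10^-11 T.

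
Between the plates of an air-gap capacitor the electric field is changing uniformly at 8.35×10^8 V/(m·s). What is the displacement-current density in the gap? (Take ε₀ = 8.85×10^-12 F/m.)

7.39×10^-3 A/m²

J_d = ε₀ ∂E/∂t, so J_d = 7.39×10^-3 A/m².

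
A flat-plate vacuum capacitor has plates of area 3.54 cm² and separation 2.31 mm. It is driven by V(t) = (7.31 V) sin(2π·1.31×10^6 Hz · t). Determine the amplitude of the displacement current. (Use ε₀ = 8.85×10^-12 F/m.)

C = ε₀A/d = (8.85×10^-12)(3.54×10^-4)/(2.31×10^-3) = 1.356×10^-12 F; ω = 2πf = 8.231×10^6 rad/s.
I_d = C dV/dt, so |I_d|_max = C V₀ ω = (1.356×10^-12)(7.31)(8.231×10^6) = 8.16×10^-5 A.

8.16×10^-5 A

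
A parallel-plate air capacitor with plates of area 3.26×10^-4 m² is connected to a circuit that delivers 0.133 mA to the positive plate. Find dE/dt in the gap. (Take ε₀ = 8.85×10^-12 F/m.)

4.61×10^10 V/(m·s)

By continuity, I_d in the gap equals the 0.133 mA flowing in the wire.
Inverting I_d = ε₀ A dE/dt gives dE/dt = 1.33×10^-4 / (8.85×10^-12 · 3.26×10^-4) = 4.61×10^10 V/(m·s).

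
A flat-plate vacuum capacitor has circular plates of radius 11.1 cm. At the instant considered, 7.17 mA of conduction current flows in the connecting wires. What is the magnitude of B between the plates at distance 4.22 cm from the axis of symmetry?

4.91×10^-9 T

Between the plates the displacement current equals the wire current: I_d = 7.17 mA = 7.17×10^-3 A.
An Ampèrian loop of radius r encloses a fraction (r/R)² of I_d. Then B·2πr = μ₀ I_d (r/R)², giving B = μ₀ I_d r/(2πR²) = 4.91×10^-9 T.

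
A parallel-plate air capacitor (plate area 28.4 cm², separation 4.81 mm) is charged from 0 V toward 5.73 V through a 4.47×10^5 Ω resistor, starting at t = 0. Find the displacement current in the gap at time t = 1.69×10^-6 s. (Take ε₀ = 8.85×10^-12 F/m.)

6.22×10^-6 A

With C = ε₀A/d = (8.85×10^-12)(2.84×10^-3)/(4.81×10^-3) = 5.225×10^-12 F, the time constant is τ = RC = 2.336×10^-6 s, so t/τ = 0.7235 and e^(−t/τ) = 0.4851.
I_d = I_cond = (V₀/R) e^(−t/τ) = (1.282×10^-5)(0.4851) = 6.22×10^-6 A.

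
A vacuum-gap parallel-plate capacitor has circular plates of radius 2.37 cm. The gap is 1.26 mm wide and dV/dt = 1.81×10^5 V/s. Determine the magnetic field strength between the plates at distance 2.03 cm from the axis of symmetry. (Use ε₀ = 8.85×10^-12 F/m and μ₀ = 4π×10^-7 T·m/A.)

With E = V/d, dE/dt = 1.437×10^8 V/(m·s) and πR² = 1.765×10^-3 m², giving I_d = ε₀ πR² dE/dt = 2.245×10^-6 A.
∮B·dl = μ₀ I_d,enc with I_d,enc = I_d r²/R² = 1.647×10^-6 A; so B = μ₀ I_d,enc/(2πr) = 1.62×10^-11 T.

1.62×10^-11 T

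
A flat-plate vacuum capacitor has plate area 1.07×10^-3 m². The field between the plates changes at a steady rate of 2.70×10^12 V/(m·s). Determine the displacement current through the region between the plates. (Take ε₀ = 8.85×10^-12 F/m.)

0.0256 A

I_d = ε₀ A (dE/dt) = (8.85×10^-12)(1.07×10^-3 m²)(2.70×10^12) = 0.0256 A.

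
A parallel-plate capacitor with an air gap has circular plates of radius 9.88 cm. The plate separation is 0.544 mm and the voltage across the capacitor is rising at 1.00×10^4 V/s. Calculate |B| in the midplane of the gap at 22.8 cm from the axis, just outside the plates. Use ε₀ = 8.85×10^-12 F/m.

I_d = C dV/dt with C = ε₀πR²/d = 4.990×10^-10 F, so I_d = (4.990×10^-10)(1.00×10^4) = 4.990×10^-6 A.
With r > R the enclosed displacement current is the full I_d; B = μ₀ I_d / (2πr) = 4.38×10^-12 T.

4.38×10^-12 T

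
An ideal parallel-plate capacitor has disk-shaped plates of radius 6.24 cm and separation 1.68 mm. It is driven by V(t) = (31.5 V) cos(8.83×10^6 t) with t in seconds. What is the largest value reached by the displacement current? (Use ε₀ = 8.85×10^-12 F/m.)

0.0179 A

C = ε₀A/d = (8.85×10^-12)(0.01223)/(1.68×10^-3) = 6.443×10^-11 F; ω = 8.83×10^6 rad/s.
I_d = C dV/dt, so |I_d|_max = C V₀ ω = (6.443×10^-11)(31.5)(8.83×10^6) = 0.0179 A.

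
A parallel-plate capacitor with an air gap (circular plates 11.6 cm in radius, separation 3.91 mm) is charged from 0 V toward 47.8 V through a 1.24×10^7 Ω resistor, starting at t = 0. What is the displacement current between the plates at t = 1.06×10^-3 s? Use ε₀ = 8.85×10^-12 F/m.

With C = ε₀A/d = (8.85×10^-12)(0.04227)/(3.91×10^-3) = 9.568×10^-11 F, the time constant is τ = RC = 1.186×10^-3 s, so t/τ = 0.8938 and e^(−t/τ) = 0.4091.
I_d = I_cond = (V₀/R) e^(−t/τ) = (3.855×10^-6)(0.4091) = 1.58×10^-6 A.

1.58×10^-6 A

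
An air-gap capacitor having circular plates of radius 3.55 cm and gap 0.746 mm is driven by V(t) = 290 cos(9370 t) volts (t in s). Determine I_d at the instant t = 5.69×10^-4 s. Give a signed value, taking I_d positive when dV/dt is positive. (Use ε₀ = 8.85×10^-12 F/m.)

1.04×10^-4 A

C = ε₀A/d = (8.85×10^-12)(3.959×10^-3)/(7.46×10^-4) = 4.697×10^-11 F. dV/dt = V₀ω·−sin(ωt); at ωt = 5.33153 rad this factor is 0.8144.
I_d = C dV/dt = (4.697×10^-11)(290)(9370)(0.8144) = 1.04×10^-4 A.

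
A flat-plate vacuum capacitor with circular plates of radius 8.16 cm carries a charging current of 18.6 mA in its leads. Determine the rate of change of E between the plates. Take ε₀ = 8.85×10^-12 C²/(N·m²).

1.00×10^11 V/(m·s)

The displacement current between the plates equals the conduction current, I_d = 18.6 mA.
Since I_d = ε₀ A dE/dt, dE/dt = I_d/(ε₀A) = (0.0186)/((8.85×10^-12)(0.02092)) = 1.00×10^11 V/(m·s).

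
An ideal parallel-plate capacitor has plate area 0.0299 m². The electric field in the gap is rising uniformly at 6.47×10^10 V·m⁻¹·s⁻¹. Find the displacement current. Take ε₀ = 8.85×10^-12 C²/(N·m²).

I_d = ε₀ A (dE/dt) = (8.85×10^-12)(0.0299 m²)(6.47×10^10) = 0.0171 A.

0.0171 A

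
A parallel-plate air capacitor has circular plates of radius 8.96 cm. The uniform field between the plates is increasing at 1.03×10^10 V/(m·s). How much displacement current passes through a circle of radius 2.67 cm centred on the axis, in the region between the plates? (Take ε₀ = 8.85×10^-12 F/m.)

2.04×10^-4 A

Total displacement current: I_d = ε₀(πR²)(dE/dt) = (8.85×10^-12)(0.02522)(1.03×10^10) = 2.299×10^-3 A.
Through an area πr² the displacement current is I_d·(πr²/πR²) = I_d (r/R)² = 2.04×10^-4 A.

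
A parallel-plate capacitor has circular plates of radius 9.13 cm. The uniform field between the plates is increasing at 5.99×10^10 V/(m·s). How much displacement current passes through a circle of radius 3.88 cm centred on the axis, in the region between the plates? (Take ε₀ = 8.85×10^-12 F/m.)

I_d = ε₀ dΦ_E/dt = ε₀ πR² (dE/dt) = (8.85×10^-12)(0.02619)(5.99×10^10) = 0.01388 A through the full plate area.
The field is uniform, so I_d,enc = I_d (r/R)² = (0.01388)(3.88/9.13)² = 2.51×10^-3 A.

2.51×10^-3 A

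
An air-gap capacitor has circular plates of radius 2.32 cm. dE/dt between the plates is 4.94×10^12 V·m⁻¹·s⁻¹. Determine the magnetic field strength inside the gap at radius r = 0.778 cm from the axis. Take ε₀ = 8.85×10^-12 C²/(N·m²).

2.14×10^-7 T

I_d = ε₀ dΦ_E/dt = ε₀ πR² (dE/dt) = (8.85×10^-12)(1.691×10^-3)(4.94×10^12) = 0.07393 A through the full plate area.
For r < R the Ampère–Maxwell law gives B(2πr) = μ₀ I_d (r²/R²), so B = μ₀ I_d r/(2πR²) = (4π×10^-7)(0.07393)(7.78×10^-3)/(2π·0.0232²) = 2.14×10^-7 T.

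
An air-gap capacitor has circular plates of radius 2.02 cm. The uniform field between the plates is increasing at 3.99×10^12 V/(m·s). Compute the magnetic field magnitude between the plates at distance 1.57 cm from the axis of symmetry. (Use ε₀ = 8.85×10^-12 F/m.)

I_d = ε₀ dΦ_E/dt = ε₀ πR² (dE/dt) = (8.85×10^-12)(1.282×10^-3)(3.99×10^12) = 0.04527 A through the full plate area.
∮B·dl = μ₀ I_d,enc with I_d,enc = I_d r²/R² = 0.02735 A; so B = μ₀ I_d,enc/(2πr) = 3.48×10^-7 T.

3.48×10^-7 T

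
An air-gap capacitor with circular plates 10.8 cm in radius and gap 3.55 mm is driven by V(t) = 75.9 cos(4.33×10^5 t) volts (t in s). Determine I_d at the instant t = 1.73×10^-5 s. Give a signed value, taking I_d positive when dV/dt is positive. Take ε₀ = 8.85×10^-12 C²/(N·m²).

C = ε₀A/d = (8.85×10^-12)(0.03664)/(3.55×10^-3) = 9.134×10^-11 F. dV/dt = V₀ω·−sin(ωt); at ωt = 7.4909 rad this factor is -0.9348.
I_d = C dV/dt = (9.134×10^-11)(75.9)(4.33×10^5)(-0.9348) = -2.81×10^-3 A.

-2.81×10^-3 A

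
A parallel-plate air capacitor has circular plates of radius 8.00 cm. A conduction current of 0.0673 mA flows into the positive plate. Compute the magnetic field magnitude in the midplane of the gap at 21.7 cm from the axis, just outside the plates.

6.20×10^-11 T

No conduction current crosses the gap, so I_d there equals the 6.73×10^-5 A in the leads.
Outside the plates the loop encloses all of I_d, so B·2πr = μ₀ I_d and B = 6.20×10^-11 T.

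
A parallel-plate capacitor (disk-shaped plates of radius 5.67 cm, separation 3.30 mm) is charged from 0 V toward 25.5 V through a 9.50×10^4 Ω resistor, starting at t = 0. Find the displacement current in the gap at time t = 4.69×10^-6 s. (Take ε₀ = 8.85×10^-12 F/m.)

With C = ε₀A/d = (8.85×10^-12)(0.01010)/(3.30×10^-3) = 2.709×10^-11 F, the time constant is τ = RC = 2.574×10^-6 s, so t/τ = 1.822 and e^(−t/τ) = 0.1617.
I_d = I_cond = (V₀/R) e^(−t/τ) = (2.684×10^-4)(0.1617) = 4.34×10^-5 A.

4.34×10^-5 A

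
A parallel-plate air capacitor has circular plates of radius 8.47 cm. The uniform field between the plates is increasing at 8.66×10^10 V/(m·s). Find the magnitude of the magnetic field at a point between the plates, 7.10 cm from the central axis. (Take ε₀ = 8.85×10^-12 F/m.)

3.42×10^-8 T

Through the whole plate area (πR² = 0.02254 m²), I_d = ε₀ πR² dE/dt = 0.01727 A.
∮B·dl = μ₀ I_d,enc with I_d,enc = I_d r²/R² = 0.01214 A; so B = μ₀ I_d,enc/(2πr) = 3.42×10^-8 T.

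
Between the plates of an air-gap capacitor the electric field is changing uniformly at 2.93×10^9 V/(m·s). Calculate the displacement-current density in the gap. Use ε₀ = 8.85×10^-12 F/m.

J_d = ε₀ ∂E/∂t, so J_d = 0.0259 A/m².

0.0259 A/m²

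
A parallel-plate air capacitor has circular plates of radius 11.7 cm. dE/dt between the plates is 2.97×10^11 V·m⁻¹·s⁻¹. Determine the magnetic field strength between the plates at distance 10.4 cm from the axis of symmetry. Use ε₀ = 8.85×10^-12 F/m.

1.72×10^-7 T

Through the whole plate area (πR² = 0.04301 m²), I_d = ε₀ πR² dE/dt = 0.1130 A.
For r < R the Ampère–Maxwell law gives B(2πr) = μ₀ I_d (r²/R²), so B = μ₀ I_d r/(2πR²) = (4π×10^-7)(0.1130)(0.104)/(2π·0.117²) = 1.72×10^-7 T.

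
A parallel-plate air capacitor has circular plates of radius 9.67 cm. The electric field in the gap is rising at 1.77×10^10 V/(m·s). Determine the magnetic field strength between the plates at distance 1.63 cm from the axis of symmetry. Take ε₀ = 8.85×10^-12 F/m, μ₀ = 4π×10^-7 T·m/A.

1.60×10^-9 T

Total displacement current: I_d = ε₀(πR²)(dE/dt) = (8.85×10^-12)(0.02938)(1.77×10^10) = 4.602×10^-3 A.
An Ampèrian loop of radius r encloses a fraction (r/R)² of I_d. Then B·2πr = μ₀ I_d (r/R)², giving B = μ₀ I_d r/(2πR²) = 1.60×10^-9 T.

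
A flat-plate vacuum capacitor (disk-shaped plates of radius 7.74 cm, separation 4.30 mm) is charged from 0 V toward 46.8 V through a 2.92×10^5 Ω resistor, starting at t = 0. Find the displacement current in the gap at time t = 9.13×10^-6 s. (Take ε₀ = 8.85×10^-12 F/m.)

7.15×10^-5 A

C = ε₀A/d = (8.85×10^-12)(0.01882)/(4.30×10^-3) = 3.873×10^-11 F, so τ = RC = 1.131×10^-5 s.
The conduction current is I(t) = (V₀/R) e^(−t/τ), and the displacement current between the plates equals it.
t/τ = 0.8073; I_d = (46.8/2.92×10^5) · e^(−0.8073) = (1.603×10^-4)(0.4461) = 7.15×10^-5 A.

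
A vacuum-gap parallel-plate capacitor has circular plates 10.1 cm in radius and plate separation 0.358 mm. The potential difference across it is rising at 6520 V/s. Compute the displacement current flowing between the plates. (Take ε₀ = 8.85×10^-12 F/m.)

C = ε₀A/d = (8.85×10^-12)(0.03205)/(3.58×10^-4) = 7.923×10^-10 F.
I_d = C dV/dt = (7.923×10^-10)(6520) = 5.17×10^-6 A.

5.17×10^-6 A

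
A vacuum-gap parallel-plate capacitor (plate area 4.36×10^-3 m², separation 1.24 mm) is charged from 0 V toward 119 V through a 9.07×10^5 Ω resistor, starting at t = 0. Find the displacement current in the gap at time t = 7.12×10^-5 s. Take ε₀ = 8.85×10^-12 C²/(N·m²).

C = ε₀A/d = (8.85×10^-12)(4.36×10^-3)/(1.24×10^-3) = 3.112×10^-11 F, so τ = RC = 2.823×10^-5 s.
The conduction current is I(t) = (V₀/R) e^(−t/τ), and the displacement current between the plates equals it.
t/τ = 2.522; I_d = (119/9.07×10^5) · e^(−2.522) = (1.312×10^-4)(0.08030) = 1.05×10^-5 A.

1.05×10^-5 A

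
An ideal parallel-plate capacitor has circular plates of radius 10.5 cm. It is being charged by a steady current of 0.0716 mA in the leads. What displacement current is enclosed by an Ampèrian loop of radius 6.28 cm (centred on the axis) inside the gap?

By continuity the displacement current in the gap matches the conduction current: I_d = 7.16×10^-5 A.
The field is uniform, so I_d,enc = I_d (r/R)² = (7.16×10^-5)(6.28/10.5)² = 2.56×10^-5 A.

2.56×10^-5 A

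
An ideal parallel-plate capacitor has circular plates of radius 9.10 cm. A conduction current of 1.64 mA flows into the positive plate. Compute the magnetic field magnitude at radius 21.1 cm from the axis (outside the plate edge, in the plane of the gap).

No conduction current crosses the gap, so I_d there equals the 1.64×10^-3 A in the leads.
Outside the plates the loop encloses all of I_d, so B·2πr = μ₀ I_d and B = 1.55×10^-9 T.

1.55×10^-9 T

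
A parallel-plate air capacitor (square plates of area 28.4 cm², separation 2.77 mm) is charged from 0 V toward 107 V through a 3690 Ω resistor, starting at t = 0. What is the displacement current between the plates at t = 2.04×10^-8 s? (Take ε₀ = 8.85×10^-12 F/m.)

C = ε₀A/d = (8.85×10^-12)(2.84×10^-3)/(2.77×10^-3) = 9.074×10^-12 F and τ = RC = 3.348×10^-8 s. I_d in the gap equals the RC charging current.
I_d(t) = (V₀/R) e^(−t/τ) = 0.02900 · e^(−0.6093) = 0.0158 A.

0.0158 A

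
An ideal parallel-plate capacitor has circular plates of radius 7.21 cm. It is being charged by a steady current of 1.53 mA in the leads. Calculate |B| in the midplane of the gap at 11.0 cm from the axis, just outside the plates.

2.78×10^-9 T

Between the plates the displacement current equals the wire current: I_d = 1.53 mA = 1.53×10^-3 A.
Outside the plates the loop encloses all of I_d, so B·2πr = μ₀ I_d and B = 2.78×10^-9 T.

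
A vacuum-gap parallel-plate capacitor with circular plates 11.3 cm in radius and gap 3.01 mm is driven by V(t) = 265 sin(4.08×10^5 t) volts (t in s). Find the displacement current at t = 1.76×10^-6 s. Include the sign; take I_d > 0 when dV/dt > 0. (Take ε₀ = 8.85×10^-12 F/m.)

9.60×10^-3 A

dV/dt = (265)(4.08×10^5)·cos(0.71808) = 8.142×10^7 V/s.
I_d = C dV/dt with C = ε₀A/d = (8.85×10^-12)(0.04011)/(3.01×10^-3) = 1.179×10^-10 F, so I_d = (1.179×10^-10)(8.142×10^7) = 9.60×10^-3 A.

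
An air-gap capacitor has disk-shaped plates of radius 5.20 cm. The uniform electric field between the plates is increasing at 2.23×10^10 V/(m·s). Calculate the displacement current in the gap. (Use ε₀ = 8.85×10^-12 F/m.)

I_d = ε₀ A (dE/dt) = (8.85×10^-12)(8.495×10^-3 m²)(2.23×10^10) = 1.68×10^-3 A.

1.68×10^-3 A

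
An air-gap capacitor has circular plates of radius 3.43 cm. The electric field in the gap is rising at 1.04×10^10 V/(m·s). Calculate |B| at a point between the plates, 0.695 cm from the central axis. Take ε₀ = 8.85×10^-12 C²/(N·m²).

I_d = ε₀ dΦ_E/dt = ε₀ πR² (dE/dt) = (8.85×10^-12)(3.696×10^-3)(1.04×10^10) = 3.402×10^-4 A through the full plate area.
∮B·dl = μ₀ I_d,enc with I_d,enc = I_d r²/R² = 1.397×10^-5 A; so B = μ₀ I_d,enc/(2πr) = 4.02×10^-10 T.

4.02×10^-10 T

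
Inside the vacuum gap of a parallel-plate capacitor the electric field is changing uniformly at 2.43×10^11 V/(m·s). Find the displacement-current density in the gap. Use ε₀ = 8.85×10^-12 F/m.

J_d = ε₀ ∂E/∂t, so J_d = 2.15 A/m².

2.15 A/m²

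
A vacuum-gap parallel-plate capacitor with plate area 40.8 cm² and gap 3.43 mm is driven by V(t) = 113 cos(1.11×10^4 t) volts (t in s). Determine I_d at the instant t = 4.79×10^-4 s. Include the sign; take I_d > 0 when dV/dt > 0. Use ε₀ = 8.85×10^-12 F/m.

1.09×10^-5 A

dV/dt = (113)(1.11×10^4)·−sin(5.3169) = 1.032×10^6 V/s.
I_d = C dV/dt with C = ε₀A/d = (8.85×10^-12)(4.08×10^-3)/(3.43×10^-3) = 1.053×10^-11 F, so I_d = (1.053×10^-11)(1.032×10^6) = 1.09×10^-5 A.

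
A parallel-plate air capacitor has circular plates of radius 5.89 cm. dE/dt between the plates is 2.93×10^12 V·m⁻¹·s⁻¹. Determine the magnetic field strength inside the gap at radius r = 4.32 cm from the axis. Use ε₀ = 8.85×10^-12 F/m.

7.04×10^-7 T

Total displacement current: I_d = ε₀(πR²)(dE/dt) = (8.85×10^-12)(0.01090)(2.93×10^12) = 0.2826 A.
∮B·dl = μ₀ I_d,enc with I_d,enc = I_d r²/R² = 0.1520 A; so B = μ₀ I_d,enc/(2πr) = 7.04×10^-7 T.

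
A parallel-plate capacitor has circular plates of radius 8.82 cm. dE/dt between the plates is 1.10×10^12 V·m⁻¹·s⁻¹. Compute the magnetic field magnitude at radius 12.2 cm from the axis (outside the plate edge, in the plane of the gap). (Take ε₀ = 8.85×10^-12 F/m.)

3.90×10^-7 T

I_d = ε₀ dΦ_E/dt = ε₀ πR² (dE/dt) = (8.85×10^-12)(0.02444)(1.10×10^12) = 0.2379 A through the full plate area.
For r ≥ R the full I_d is enclosed: B = μ₀ I_d/(2πr) = (4π×10^-7)(0.2379)/(2π·0.122) = 3.90×10^-7 T.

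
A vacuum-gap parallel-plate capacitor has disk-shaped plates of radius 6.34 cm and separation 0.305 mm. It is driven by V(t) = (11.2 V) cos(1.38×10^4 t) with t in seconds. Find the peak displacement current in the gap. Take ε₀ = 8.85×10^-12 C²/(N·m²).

C = ε₀A/d = (8.85×10^-12)(0.01263)/(3.05×10^-4) = 3.665×10^-10 F; ω = 1.38×10^4 rad/s.
I_d = C dV/dt, so |I_d|_max = C V₀ ω = (3.665×10^-10)(11.2)(1.38×10^4) = 5.66×10^-5 A.

5.66×10^-5 A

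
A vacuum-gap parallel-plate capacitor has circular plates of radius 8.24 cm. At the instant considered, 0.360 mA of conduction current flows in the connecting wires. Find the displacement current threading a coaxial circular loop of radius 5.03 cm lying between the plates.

No conduction current crosses the gap, so I_d there equals the 3.60×10^-4 A in the leads.
The field is uniform, so I_d,enc = I_d (r/R)² = (3.60×10^-4)(5.03/8.24)² = 1.34×10^-4 A.

1.34×10^-4 A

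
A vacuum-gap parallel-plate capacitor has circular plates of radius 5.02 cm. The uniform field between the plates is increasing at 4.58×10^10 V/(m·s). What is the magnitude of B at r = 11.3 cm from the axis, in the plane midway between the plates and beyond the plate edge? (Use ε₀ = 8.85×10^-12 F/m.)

5.68×10^-9 T

Total displacement current: I_d = ε₀(πR²)(dE/dt) = (8.85×10^-12)(7.917×10^-3)(4.58×10^10) = 3.209×10^-3 A.
Outside the plates the loop encloses all of I_d, so B·2πr = μ₀ I_d and B = 5.68×10^-9 T.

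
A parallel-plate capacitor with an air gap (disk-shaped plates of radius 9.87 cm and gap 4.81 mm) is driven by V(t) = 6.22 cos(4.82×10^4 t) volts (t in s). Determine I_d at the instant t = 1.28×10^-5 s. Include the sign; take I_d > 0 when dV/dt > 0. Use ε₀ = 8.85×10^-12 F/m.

dV/dt = (6.22)(4.82×10^4)·−sin(0.61696) = -1.735×10^5 V/s.
I_d = C dV/dt with C = ε₀A/d = (8.85×10^-12)(0.03060)/(4.81×10^-3) = 5.630×10^-11 F, so I_d = (5.630×10^-11)(-1.735×10^5) = -9.77×10^-6 A.

-9.77×10^-6 A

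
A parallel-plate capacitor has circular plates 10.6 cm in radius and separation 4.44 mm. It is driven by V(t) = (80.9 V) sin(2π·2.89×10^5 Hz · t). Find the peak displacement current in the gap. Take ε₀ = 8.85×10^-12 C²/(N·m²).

The displacement current equals the conduction current C dV/dt, which peaks at C V₀ ω.
With C = ε₀A/d = (8.85×10^-12)(0.03530)/(4.44×10^-3) = 7.036×10^-11 F and ω = 2πf = 1.816×10^6 rad/s, I_d,max = (7.036×10^-11)(80.9)(1.816×10^6) = 0.0103 A.

0.0103 A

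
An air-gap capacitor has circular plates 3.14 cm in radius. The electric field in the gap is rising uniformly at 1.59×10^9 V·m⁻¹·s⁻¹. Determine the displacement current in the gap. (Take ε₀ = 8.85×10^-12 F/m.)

The displacement current is ε₀ times dΦ_E/dt = ε₀ A dE/dt = (8.85×10^-12)(3.097×10^-3)(1.59×10^9) = 4.36×10^-5 A.

4.36×10^-5 A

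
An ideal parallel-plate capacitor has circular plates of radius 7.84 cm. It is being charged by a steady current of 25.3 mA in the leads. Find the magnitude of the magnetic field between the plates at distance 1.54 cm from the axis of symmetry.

1.27×10^-8 T

By continuity the displacement current in the gap matches the conduction current: I_d = 0.0253 A.
An Ampèrian loop of radius r encloses a fraction (r/R)² of I_d. Then B·2πr = μ₀ I_d (r/R)², giving B = μ₀ I_d r/(2πR²) = 1.27×10^-8 T.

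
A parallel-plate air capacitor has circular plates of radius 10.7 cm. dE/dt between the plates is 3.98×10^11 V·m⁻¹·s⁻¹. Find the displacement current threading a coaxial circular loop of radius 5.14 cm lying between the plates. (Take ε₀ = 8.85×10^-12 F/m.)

Through the whole plate area (πR² = 0.03597 m²), I_d = ε₀ πR² dE/dt = 0.1267 A.
Since J_d is uniform, the enclosed fraction is (r/R)² = 0.2308, giving I_d,enc = 0.0292 A.

0.0292 A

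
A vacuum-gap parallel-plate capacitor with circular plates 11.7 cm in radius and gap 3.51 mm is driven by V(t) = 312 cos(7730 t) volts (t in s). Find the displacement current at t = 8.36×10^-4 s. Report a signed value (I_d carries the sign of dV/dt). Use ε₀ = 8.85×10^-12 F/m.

dV/dt = (312)(7730)·−sin(6.46228) = -4.296×10^5 V/s.
I_d = C dV/dt with C = ε₀A/d = (8.85×10^-12)(0.04301)/(3.51×10^-3) = 1.084×10^-10 F, so I_d = (1.084×10^-10)(-4.296×10^5) = -4.66×10^-5 A.

-4.66×10^-5 A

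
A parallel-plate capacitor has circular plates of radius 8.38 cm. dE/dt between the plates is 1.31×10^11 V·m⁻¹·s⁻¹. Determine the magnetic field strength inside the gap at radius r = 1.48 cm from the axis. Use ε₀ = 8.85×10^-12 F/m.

I_d = ε₀ dΦ_E/dt = ε₀ πR² (dE/dt) = (8.85×10^-12)(0.02206)(1.31×10^11) = 0.02558 A through the full plate area.
An Ampèrian loop of radius r encloses a fraction (r/R)² of I_d. Then B·2πr = μ₀ I_d (r/R)², giving B = μ₀ I_d r/(2πR²) = 1.08×10^-8 T.

1.08×10^-8 T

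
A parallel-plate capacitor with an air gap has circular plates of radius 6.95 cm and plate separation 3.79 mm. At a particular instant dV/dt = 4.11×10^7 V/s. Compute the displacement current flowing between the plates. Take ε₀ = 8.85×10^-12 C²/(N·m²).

1.46×10^-3 A

C = ε₀A/d = (8.85×10^-12)(0.01517)/(3.79×10^-3) = 3.542×10^-11 F.
I_d = C dV/dt = (3.542×10^-11)(4.11×10^7) = 1.46×10^-3 A.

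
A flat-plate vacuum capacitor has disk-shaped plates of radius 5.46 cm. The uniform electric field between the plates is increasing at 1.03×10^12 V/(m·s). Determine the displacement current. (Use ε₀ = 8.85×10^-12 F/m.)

0.0854 A

With a uniform field, Φ_E = EA, so I_d = ε₀ A dE/dt = 0.0854 A.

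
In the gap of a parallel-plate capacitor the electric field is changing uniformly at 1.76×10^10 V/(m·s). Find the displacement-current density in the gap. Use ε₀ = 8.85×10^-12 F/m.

J_d = ε₀ ∂E/∂t, so J_d = 0.156 A/m².

0.156 A/m²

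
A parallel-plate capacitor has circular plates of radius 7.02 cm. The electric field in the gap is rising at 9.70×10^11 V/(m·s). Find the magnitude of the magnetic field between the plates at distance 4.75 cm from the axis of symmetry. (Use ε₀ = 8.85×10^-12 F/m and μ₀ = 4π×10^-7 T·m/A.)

I_d = ε₀ dΦ_E/dt = ε₀ πR² (dE/dt) = (8.85×10^-12)(0.01548)(9.70×10^11) = 0.1329 A through the full plate area.
For r < R the Ampère–Maxwell law gives B(2πr) = μ₀ I_d (r²/R²), so B = μ₀ I_d r/(2πR²) = (4π×10^-7)(0.1329)(0.0475)/(2π·0.0702²) = 2.56×10^-7 T.

2.56×10^-7 T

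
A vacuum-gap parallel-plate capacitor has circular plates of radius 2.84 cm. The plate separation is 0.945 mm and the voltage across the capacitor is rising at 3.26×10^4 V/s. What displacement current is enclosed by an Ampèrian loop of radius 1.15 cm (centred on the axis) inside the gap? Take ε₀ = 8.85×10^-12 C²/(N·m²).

1.27×10^-7 A

I_d = C dV/dt with C = ε₀πR²/d = 2.373×10^-11 F, so I_d = (2.373×10^-11)(3.26×10^4) = 7.736×10^-7 A.
The field is uniform, so I_d,enc = I_d (r/R)² = (7.736×10^-7)(1.15/2.84)² = 1.27×10^-7 A.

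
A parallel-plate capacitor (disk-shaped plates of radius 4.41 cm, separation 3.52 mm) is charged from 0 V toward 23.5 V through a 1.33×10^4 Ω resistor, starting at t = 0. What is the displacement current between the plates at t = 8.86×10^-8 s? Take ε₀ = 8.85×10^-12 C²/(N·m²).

C = ε₀A/d = (8.85×10^-12)(6.110×10^-3)/(3.52×10^-3) = 1.536×10^-11 F, so τ = RC = 2.043×10^-7 s.
The conduction current is I(t) = (V₀/R) e^(−t/τ), and the displacement current between the plates equals it.
t/τ = 0.4337; I_d = (23.5/1.33×10^4) · e^(−0.4337) = (1.767×10^-3)(0.6481) = 1.15×10^-3 A.

1.15×10^-3 A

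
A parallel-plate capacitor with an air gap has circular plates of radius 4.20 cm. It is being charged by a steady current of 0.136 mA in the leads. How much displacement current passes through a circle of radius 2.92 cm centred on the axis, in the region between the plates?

Between the plates the displacement current equals the wire current: I_d = 0.136 mA = 1.36×10^-4 A.
Since J_d is uniform, the enclosed fraction is (r/R)² = 0.4834, giving I_d,enc = 6.57×10^-5 A.

6.57×10^-5 A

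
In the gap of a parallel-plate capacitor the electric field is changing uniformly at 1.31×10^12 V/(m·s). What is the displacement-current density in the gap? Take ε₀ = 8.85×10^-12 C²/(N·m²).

11.6 A/m²

J_d = ε₀ dE/dt = (8.85×10^-12)(1.31×10^12) = 11.6 A/m².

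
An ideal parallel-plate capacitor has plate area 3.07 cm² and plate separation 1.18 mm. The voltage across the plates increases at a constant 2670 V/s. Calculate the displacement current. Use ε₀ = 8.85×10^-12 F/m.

6.15×10^-9 A

The displacement current equals the charging current C dV/dt. With C = ε₀A/d = (8.85×10^-12)(3.07×10^-4)/(1.18×10^-3) = 2.303×10^-12 F, I_d = (2.303×10^-12)(2670) = 6.15×10^-9 A.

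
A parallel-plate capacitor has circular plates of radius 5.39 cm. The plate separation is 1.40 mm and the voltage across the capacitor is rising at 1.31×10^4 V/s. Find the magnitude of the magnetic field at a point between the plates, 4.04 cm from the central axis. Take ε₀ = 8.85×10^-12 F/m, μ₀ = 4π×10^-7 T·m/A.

2.10×10^-12 T

I_d = C dV/dt with C = ε₀πR²/d = 5.770×10^-11 F, so I_d = (5.770×10^-11)(1.31×10^4) = 7.559×10^-7 A.
∮B·dl = μ₀ I_d,enc with I_d,enc = I_d r²/R² = 4.247×10^-7 A; so B = μ₀ I_d,enc/(2πr) = 2.10×10^-12 T.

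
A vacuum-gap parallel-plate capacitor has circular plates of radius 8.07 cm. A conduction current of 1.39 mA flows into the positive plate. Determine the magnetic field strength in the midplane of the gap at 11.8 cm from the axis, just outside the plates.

No conduction current crosses the gap, so I_d there equals the 1.39×10^-3 A in the leads.
With r > R the enclosed displacement current is the full I_d; B = μ₀ I_d / (2πr) = 2.36×10^-9 T.

2.36×10^-9 T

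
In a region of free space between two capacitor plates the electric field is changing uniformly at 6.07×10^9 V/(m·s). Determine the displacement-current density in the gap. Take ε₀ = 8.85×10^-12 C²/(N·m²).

The displacement-current density is ε₀ ∂E/∂t = (8.85×10^-12)(6.07×10^9) = 0.0537 A/m².

0.0537 A/m²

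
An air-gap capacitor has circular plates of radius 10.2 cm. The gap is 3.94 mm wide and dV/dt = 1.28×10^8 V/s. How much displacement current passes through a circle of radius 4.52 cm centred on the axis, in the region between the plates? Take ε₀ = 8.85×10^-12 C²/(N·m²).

1.85×10^-3 A

I_d = C dV/dt with C = ε₀πR²/d = 7.343×10^-11 F, so I_d = (7.343×10^-11)(1.28×10^8) = 9.399×10^-3 A.
The field is uniform, so I_d,enc = I_d (r/R)² = (9.399×10^-3)(4.52/10.2)² = 1.85×10^-3 A.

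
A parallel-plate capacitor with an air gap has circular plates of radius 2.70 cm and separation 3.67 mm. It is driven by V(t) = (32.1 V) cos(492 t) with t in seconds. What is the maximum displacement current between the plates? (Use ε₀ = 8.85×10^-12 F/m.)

(dE/dt)_max = V₀ω/d = 4.303×10^6 V/(m·s); ω = 492 rad/s.
I_d,max = ε₀ A (dE/dt)_max = (8.85×10^-12)(2.290×10^-3)(4.303×10^6) = 8.72×10^-8 A.

8.72×10^-8 A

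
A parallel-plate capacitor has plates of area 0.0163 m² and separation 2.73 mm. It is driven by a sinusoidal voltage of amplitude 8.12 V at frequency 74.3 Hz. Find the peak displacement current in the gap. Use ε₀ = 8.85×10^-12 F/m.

(dE/dt)_max = V₀ω/d = 1.388×10^6 V/(m·s); ω = 2πf = 466.8 rad/s.
I_d,max = ε₀ A (dE/dt)_max = (8.85×10^-12)(0.0163)(1.388×10^6) = 2.00×10^-7 A.

2.00×10^-7 A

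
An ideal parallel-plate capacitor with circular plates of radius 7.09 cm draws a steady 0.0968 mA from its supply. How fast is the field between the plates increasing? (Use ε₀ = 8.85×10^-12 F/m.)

6.93×10^8 V/(m·s)

Charge continuity gives I_d = I = 9.68×10^-5 A between the plates.
Since I_d = ε₀ A dE/dt, dE/dt = I_d/(ε₀A) = (9.68×10^-5)/((8.85×10^-12)(0.01579)) = 6.93×10^8 V/(m·s).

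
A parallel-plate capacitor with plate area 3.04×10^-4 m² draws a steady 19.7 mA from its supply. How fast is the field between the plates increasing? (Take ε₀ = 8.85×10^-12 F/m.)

The displacement current between the plates equals the conduction current, I_d = 19.7 mA.
Since I_d = ε₀ A dE/dt, dE/dt = I_d/(ε₀A) = (0.0197)/((8.85×10^-12)(3.04×10^-4)) = 7.32×10^12 V/(m·s).

7.32×10^12 V/(m·s)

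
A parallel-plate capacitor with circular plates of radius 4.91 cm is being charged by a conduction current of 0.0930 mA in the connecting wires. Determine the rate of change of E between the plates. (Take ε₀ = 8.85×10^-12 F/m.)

The displacement current between the plates equals the conduction current, I_d = 0.0930 mA.
Since I_d = ε₀ A dE/dt, dE/dt = I_d/(ε₀A) = (9.30×10^-5)/((8.85×10^-12)(7.574×10^-3)) = 1.39×10^9 V/(m·s).

1.39×10^9 V/(m·s)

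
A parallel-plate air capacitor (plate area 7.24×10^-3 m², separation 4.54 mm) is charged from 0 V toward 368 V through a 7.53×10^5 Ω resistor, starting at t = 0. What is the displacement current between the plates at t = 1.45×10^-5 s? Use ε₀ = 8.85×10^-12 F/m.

1.25×10^-4 A

With C = ε₀A/d = (8.85×10^-12)(7.24×10^-3)/(4.54×10^-3) = 1.411×10^-11 F, the time constant is τ = RC = 1.062×10^-5 s, so t/τ = 1.365 and e^(−t/τ) = 0.2554.
I_d = I_cond = (V₀/R) e^(−t/τ) = (4.887×10^-4)(0.2554) = 1.25×10^-4 A.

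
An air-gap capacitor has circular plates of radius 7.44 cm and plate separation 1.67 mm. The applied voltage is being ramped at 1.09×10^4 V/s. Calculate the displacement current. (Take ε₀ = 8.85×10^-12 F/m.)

1.00×10^-6 A

E = V/d so dE/dt = (dV/dt)/d = 6.527×10^6 V/(m·s), and I_d = ε₀ A dE/dt = (8.85×10^-12)(0.01739)(6.527×10^6) = 1.00×10^-6 A.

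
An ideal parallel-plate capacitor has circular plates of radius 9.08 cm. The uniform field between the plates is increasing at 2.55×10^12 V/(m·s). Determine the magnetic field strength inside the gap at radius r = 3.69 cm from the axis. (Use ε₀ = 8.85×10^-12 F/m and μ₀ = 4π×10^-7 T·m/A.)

5.23×10^-7 T

I_d = ε₀ dΦ_E/dt = ε₀ πR² (dE/dt) = (8.85×10^-12)(0.02590)(2.55×10^12) = 0.5845 A through the full plate area.
For r < R the Ampère–Maxwell law gives B(2πr) = μ₀ I_d (r²/R²), so B = μ₀ I_d r/(2πR²) = (4π×10^-7)(0.5845)(0.0369)/(2π·0.0908²) = 5.23×10^-7 T.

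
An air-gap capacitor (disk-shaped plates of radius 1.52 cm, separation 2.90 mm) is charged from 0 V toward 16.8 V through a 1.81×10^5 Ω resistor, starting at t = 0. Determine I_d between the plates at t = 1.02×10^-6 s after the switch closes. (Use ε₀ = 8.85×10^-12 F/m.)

C = ε₀A/d = (8.85×10^-12)(7.258×10^-4)/(2.90×10^-3) = 2.215×10^-12 F, so τ = RC = 4.009×10^-7 s.
The conduction current is I(t) = (V₀/R) e^(−t/τ), and the displacement current between the plates equals it.
t/τ = 2.544; I_d = (16.8/1.81×10^5) · e^(−2.544) = (9.282×10^-5)(0.07855) = 7.29×10^-6 A.

7.29×10^-6 A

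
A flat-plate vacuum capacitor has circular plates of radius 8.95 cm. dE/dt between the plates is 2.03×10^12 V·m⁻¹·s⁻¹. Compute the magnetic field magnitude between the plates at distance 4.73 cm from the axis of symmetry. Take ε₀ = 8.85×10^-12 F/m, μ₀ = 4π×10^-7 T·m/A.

Total displacement current: I_d = ε₀(πR²)(dE/dt) = (8.85×10^-12)(0.02516)(2.03×10^12) = 0.4520 A.
∮B·dl = μ₀ I_d,enc with I_d,enc = I_d r²/R² = 0.1262 A; so B = μ₀ I_d,enc/(2πr) = 5.34×10^-7 T.

5.34×10^-7 T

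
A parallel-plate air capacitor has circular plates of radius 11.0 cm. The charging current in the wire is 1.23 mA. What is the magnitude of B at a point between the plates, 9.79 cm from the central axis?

No conduction current crosses the gap, so I_d there equals the 1.23×10^-3 A in the leads.
An Ampèrian loop of radius r encloses a fraction (r/R)² of I_d. Then B·2πr = μ₀ I_d (r/R)², giving B = μ₀ I_d r/(2πR²) = 1.99×10^-9 T.

1.99×10^-9 T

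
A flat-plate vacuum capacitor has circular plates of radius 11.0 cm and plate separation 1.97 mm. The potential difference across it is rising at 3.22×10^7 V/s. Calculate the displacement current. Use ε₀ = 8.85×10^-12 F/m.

The displacement current equals the charging current C dV/dt. With C = ε₀A/d = (8.85×10^-12)(0.03801)/(1.97×10^-3) = 1.708×10^-10 F, I_d = (1.708×10^-10)(3.22×10^7) = 5.50×10^-3 A.

5.50×10^-3 A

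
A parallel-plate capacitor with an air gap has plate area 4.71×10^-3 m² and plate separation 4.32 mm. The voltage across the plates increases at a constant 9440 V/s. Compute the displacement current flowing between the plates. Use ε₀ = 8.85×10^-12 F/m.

9.11×10^-8 A

The field between the plates is E = V/d, so dE/dt = (9440)/(4.32×10^-3 m) = 2.185×10^6 V/(m·s).
I_d = ε₀ A (dE/dt) = (8.85×10^-12)(4.71×10^-3)(2.185×10^6) = 9.11×10^-8 A.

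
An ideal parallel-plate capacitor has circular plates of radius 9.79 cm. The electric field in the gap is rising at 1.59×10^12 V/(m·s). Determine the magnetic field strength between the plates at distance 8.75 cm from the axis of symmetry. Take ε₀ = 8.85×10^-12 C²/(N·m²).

7.74×10^-7 T

Total displacement current: I_d = ε₀(πR²)(dE/dt) = (8.85×10^-12)(0.03011)(1.59×10^12) = 0.4237 A.
An Ampèrian loop of radius r encloses a fraction (r/R)² of I_d. Then B·2πr = μ₀ I_d (r/R)², giving B = μ₀ I_d r/(2πR²) = 7.74×10^-7 T.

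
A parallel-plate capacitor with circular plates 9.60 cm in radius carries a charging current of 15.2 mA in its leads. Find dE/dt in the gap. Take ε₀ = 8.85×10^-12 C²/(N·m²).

5.93×10^10 V/(m·s)

Charge continuity gives I_d = I = 0.0152 A between the plates.
Inverting I_d = ε₀ A dE/dt gives dE/dt = 0.0152 / (8.85×10^-12 · 0.02895) = 5.93×10^10 V/(m·s).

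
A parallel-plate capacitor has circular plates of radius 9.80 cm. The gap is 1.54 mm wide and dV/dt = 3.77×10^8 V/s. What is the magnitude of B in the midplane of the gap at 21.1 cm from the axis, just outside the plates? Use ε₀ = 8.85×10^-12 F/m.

With E = V/d, dE/dt = 2.448×10^11 V/(m·s) and πR² = 0.03017 m², giving I_d = ε₀ πR² dE/dt = 0.06536 A.
Outside the plates the loop encloses all of I_d, so B·2πr = μ₀ I_d and B = 6.20×10^-8 T.

6.20×10^-8 T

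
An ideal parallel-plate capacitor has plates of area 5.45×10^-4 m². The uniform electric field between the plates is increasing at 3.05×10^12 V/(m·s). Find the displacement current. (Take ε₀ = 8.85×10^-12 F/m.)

With a uniform field, Φ_E = EA, so I_d = ε₀ A dE/dt = 0.0147 A.

0.0147 A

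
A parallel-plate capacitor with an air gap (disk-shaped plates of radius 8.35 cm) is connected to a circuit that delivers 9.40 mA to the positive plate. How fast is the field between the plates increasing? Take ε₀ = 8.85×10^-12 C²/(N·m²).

4.85×10^10 V/(m·s)

Charge continuity gives I_d = I = 9.40×10^-3 A between the plates.
Then dE/dt = I_d/(ε₀A) = 4.85×10^10 V/(m·s).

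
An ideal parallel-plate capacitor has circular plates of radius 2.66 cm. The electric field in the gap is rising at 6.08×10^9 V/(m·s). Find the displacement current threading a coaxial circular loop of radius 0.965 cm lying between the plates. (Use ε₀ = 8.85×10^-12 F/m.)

Through the whole plate area (πR² = 2.223×10^-3 m²), I_d = ε₀ πR² dE/dt = 1.196×10^-4 A.
Through an area πr² the displacement current is I_d·(πr²/πR²) = I_d (r/R)² = 1.57×10^-5 A.

1.57×10^-5 A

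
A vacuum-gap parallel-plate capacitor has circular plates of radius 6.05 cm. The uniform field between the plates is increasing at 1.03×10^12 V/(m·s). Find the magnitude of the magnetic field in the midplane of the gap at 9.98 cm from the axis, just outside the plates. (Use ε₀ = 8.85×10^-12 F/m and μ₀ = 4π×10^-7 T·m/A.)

Total displacement current: I_d = ε₀(πR²)(dE/dt) = (8.85×10^-12)(0.01150)(1.03×10^12) = 0.1048 A.
Outside the plates the loop encloses all of I_d, so B·2πr = μ₀ I_d and B = 2.10×10^-7 T.

2.10×10^-7 T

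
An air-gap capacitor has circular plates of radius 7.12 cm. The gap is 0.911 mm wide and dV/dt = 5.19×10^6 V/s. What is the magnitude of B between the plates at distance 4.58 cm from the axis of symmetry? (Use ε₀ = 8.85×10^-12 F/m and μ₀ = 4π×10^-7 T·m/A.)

1.45×10^-9 T

I_d = C dV/dt with C = ε₀πR²/d = 1.548×10^-10 F, so I_d = (1.548×10^-10)(5.19×10^6) = 8.034×10^-4 A.
∮B·dl = μ₀ I_d,enc with I_d,enc = I_d r²/R² = 3.324×10^-4 A; so B = μ₀ I_d,enc/(2πr) = 1.45×10^-9 T.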